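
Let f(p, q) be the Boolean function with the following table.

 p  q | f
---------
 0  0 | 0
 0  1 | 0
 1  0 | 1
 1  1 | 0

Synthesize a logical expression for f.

1 only at (1,0): p AND NOT q.

f(p, q) = p AND NOT q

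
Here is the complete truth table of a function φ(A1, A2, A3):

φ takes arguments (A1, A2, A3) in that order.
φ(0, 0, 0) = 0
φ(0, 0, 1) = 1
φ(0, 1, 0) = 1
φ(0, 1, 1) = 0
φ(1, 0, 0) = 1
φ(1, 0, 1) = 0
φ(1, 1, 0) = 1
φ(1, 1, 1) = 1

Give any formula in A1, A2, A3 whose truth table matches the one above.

φ(A1, A2, A3) = ((((A1' · A2') · A3') + ((A1' · A2) · A3)) + ((A1 · A2') · A3))'

There are just 3 zero rows: (0,0,0), (0,1,1), (1,0,1). Their minterms are ¬A1·¬A2·¬A3, ¬A1·A2·A3, A1·¬A2·A3; the OR of those covers precisely the 0-outputs, and negating it yields φ.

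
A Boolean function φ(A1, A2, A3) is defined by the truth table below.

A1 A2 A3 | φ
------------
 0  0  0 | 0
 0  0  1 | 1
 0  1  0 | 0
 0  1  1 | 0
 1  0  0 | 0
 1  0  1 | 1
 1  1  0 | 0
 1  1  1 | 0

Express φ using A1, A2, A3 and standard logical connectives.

φ(A1, A2, A3) = ((NOT A1 AND NOT A2) AND A3) OR ((A1 AND NOT A2) AND A3)

Collect the rows where φ=1 — (0,0,1), (1,0,1) — and write one minterm per row: ¬A1·¬A2·A3, A1·¬A2·A3. Their union (logical OR) reproduces the table exactly.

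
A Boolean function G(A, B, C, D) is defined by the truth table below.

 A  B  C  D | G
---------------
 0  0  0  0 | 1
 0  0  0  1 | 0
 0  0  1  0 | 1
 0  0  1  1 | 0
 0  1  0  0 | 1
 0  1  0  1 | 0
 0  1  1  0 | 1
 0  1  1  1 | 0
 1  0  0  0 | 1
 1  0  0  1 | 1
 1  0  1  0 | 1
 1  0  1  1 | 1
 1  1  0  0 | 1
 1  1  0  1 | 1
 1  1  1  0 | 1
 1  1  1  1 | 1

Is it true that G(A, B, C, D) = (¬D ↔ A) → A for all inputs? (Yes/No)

Evaluate (¬D ↔ A) → A on each row and compare to G:
  A=0, B=0, C=0, D=0: formula gives 1, G = 1 ✓
  A=0, B=0, C=0, D=1: formula gives 0, G = 0 ✓
  A=0, B=0, C=1, D=0: formula gives 1, G = 1 ✓
  A=0, B=0, C=1, D=1: formula gives 0, G = 0 ✓
  … (the remaining 12 rows also agree.)
Every row agrees, so the formula is equivalent.

Yes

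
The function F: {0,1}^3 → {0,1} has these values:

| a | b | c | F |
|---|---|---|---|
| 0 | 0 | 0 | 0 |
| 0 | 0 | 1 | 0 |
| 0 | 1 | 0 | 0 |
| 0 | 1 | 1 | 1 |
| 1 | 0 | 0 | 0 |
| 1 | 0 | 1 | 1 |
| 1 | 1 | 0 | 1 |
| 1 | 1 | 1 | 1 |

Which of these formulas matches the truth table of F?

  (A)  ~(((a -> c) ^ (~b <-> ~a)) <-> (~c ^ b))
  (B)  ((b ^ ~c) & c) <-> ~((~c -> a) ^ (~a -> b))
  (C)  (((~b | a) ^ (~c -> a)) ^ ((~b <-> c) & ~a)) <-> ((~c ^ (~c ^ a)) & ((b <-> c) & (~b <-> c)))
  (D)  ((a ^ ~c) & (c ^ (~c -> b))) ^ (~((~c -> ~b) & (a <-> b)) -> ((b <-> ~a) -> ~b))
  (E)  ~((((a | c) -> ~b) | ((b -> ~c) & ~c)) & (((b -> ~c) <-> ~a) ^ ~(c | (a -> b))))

E

(A) fails at (0,0,0): the formula yields 1, F is 0.
(B) fails at (0,0,1): the formula yields 1, F is 0.
(C) fails at (0,1,1): the formula yields 0, F is 1.
(D) fails at (0,0,0): the formula yields 1, F is 0.
(E) is the remaining candidate, and it agrees with F on all 8 inputs.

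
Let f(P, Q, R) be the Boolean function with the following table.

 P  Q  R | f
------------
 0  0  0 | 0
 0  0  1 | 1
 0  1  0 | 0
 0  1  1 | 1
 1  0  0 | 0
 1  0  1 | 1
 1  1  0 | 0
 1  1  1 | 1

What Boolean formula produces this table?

f(P, Q, R) = R

The output simply equals R.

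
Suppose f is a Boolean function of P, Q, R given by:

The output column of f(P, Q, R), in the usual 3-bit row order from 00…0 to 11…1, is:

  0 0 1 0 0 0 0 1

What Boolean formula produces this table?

The 1-rows are (0,1,0), (1,1,1). Each contributes one minterm — ¬P·Q·¬R; P·Q·R — and their disjunction is a sum-of-products form of f.

f(P, Q, R) = ((~P & Q) & ~R) | ((P & Q) & R)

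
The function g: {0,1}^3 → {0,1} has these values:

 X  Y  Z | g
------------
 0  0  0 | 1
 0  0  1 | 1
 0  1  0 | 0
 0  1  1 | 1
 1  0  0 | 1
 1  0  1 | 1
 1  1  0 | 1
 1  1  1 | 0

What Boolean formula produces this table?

g(X, Y, Z) = not (((not X and Y) and not Z) or ((X and Y) and Z))

The 0-rows are (0,1,0), (1,1,1). Take each as a conjunction (¬X·Y·¬Z, X·Y·Z), form their disjunction, and complement — that gives a formula that is 1 everywhere g is.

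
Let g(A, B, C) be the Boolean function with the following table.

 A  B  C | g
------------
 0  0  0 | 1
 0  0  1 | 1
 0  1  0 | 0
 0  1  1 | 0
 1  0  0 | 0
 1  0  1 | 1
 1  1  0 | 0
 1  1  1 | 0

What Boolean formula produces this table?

g(A, B, C) = (((NOT A AND NOT B) AND NOT C) OR ((NOT A AND NOT B) AND C)) OR ((A AND NOT B) AND C)

The 1-rows are (0,0,0), (0,0,1), (1,0,1). Each contributes one minterm — ¬A·¬B·¬C; ¬A·¬B·C; A·¬B·C — and their disjunction is a sum-of-products form of g.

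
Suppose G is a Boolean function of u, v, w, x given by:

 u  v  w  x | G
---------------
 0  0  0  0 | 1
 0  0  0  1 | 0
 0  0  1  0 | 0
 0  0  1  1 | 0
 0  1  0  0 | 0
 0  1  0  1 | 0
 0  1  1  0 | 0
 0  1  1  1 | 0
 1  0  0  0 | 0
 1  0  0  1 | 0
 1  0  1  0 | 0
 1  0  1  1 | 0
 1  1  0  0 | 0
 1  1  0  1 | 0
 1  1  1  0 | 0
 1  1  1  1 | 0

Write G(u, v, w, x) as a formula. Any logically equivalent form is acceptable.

The output is 1 only when every input is 0 — NOR of all inputs.

G(u, v, w, x) = (((u + v) + w) + x)'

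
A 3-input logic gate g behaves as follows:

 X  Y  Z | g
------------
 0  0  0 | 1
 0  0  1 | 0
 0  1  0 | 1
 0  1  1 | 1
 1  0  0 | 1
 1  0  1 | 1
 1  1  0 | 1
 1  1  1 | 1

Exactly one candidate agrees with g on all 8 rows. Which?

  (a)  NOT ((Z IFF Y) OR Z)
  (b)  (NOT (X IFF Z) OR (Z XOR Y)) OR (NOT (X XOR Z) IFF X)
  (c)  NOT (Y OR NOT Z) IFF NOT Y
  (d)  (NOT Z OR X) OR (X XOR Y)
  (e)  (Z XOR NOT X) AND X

d

(a) disagrees with g on (0,0,0) (formula → 0, table → 1); rule it out.
(b) disagrees with g on (0,0,0) (formula → 0, table → 1); rule it out.
(c) disagrees with g on (0,0,0) (formula → 0, table → 1); rule it out.
(e) disagrees with g on (0,0,0) (formula → 0, table → 1); rule it out.
That leaves (d). Evaluating it on every row reproduces the table of g exactly.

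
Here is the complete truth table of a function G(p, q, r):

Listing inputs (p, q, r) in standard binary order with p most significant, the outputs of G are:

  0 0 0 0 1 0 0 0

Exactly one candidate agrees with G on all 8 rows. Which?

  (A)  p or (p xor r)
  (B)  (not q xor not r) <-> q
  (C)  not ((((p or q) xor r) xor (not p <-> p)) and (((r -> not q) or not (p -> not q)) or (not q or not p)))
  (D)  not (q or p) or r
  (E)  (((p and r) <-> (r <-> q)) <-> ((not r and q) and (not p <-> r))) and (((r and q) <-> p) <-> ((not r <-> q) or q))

(A) disagrees with G on (0,0,1) (formula → 1, table → 0); rule it out.
(B) disagrees with G on (0,0,0) (formula → 1, table → 0); rule it out.
(C) disagrees with G on (0,0,0) (formula → 1, table → 0); rule it out.
(D) disagrees with G on (0,0,0) (formula → 1, table → 0); rule it out.
Only (E) survives; checking it on all 8 rows confirms it matches G.

E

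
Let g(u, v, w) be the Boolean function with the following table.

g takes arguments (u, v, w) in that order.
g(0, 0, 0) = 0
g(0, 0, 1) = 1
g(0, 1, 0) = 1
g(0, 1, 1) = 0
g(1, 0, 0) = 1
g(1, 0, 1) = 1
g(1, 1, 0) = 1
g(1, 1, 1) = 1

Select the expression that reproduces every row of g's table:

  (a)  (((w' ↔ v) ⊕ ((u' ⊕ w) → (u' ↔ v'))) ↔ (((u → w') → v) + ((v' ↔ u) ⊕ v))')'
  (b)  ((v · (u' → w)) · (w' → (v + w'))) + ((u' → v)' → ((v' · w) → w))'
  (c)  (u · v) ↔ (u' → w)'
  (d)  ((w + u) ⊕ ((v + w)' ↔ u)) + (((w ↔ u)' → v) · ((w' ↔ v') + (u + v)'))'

d

(a): at (0,1,1) it gives 1, but g = 0 — eliminated.
(b): at (0,0,1) it gives 0, but g = 1 — eliminated.
(c): at (0,1,0) it gives 0, but g = 1 — eliminated.
(d) is the remaining candidate, and it agrees with g on all 8 inputs.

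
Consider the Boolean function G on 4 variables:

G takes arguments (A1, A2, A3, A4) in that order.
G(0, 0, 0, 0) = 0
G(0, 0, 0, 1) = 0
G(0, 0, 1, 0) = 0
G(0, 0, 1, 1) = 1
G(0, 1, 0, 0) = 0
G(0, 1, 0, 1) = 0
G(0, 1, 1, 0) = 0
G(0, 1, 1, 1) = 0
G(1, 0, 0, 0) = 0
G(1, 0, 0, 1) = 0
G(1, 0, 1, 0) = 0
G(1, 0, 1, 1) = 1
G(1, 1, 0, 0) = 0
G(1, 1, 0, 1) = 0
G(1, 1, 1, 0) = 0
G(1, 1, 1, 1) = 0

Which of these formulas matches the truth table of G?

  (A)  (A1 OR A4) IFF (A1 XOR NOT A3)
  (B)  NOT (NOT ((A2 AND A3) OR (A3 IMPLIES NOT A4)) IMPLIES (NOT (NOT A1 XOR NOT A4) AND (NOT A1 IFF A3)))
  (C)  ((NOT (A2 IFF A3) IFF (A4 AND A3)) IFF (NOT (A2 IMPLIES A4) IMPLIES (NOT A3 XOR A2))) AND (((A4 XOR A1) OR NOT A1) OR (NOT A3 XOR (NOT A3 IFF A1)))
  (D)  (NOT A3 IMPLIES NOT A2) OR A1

B

(A) disagrees with G on (0,0,0,1) (formula → 1, table → 0); rule it out.
(C) disagrees with G on (0,0,0,0) (formula → 1, table → 0); rule it out.
(D) disagrees with G on (0,0,0,0) (formula → 1, table → 0); rule it out.
Only (B) survives; checking it on all 16 rows confirms it matches G.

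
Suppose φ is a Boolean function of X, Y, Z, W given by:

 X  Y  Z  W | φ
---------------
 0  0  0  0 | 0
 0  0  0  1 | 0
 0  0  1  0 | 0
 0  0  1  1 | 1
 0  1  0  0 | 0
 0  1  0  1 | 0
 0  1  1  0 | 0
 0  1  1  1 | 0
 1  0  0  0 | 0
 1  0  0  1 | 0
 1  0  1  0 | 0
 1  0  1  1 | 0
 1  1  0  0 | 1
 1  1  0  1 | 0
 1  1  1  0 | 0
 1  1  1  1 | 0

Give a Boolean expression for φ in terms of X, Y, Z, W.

φ(X, Y, Z, W) = (((~X & ~Y) & Z) & W) | (((X & Y) & ~Z) & ~W)

φ=1 on 2 inputs: (0,0,1,1), (1,1,0,0). Reading each as a conjunction of literals (¬X·¬Y·Z·W, X·Y·¬Z·¬W) and taking the OR gives the canonical DNF.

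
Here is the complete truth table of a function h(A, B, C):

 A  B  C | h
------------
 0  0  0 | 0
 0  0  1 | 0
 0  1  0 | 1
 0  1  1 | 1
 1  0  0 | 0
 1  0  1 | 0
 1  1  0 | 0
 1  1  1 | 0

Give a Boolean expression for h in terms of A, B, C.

h(A, B, C) = ((~A & B) & ~C) | ((~A & B) & C)

h=1 on 2 inputs: (0,1,0), (0,1,1). Reading each as a conjunction of literals (¬A·B·¬C, ¬A·B·C) and taking the OR gives the canonical DNF.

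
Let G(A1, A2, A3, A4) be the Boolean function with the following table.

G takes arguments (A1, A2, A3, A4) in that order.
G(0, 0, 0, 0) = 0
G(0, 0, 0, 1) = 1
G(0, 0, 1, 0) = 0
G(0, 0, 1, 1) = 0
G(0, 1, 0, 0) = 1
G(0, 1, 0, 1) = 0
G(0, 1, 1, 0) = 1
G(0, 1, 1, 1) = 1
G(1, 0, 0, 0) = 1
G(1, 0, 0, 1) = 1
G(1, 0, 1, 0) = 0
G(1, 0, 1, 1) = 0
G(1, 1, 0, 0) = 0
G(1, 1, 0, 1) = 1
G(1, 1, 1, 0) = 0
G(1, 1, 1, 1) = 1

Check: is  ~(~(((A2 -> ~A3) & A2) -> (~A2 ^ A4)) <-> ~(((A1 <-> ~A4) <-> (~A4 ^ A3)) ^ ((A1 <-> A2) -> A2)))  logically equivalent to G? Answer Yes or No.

No

Check the formula against G row by row:
  A1=0, A2=0, A3=0, A4=0: formula gives 1, but G = 0 ✗
Since they disagree at (0,0,0,0), the expression is not a correct formula for G.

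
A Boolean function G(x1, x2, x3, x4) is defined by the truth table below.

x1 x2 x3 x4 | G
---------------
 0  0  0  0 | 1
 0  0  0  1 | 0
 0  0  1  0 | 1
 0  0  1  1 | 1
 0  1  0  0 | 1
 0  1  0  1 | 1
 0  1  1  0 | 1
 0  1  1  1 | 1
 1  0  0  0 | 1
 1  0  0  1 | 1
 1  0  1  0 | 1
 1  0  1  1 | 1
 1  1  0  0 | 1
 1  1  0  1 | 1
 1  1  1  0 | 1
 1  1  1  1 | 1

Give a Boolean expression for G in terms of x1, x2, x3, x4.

G is 0 on exactly one input, (0,0,0,1), whose minterm is ¬x1·¬x2·¬x3·x4. So G is the negation of that single conjunction.

G(x1, x2, x3, x4) = (((x1' · x2') · x3') · x4)'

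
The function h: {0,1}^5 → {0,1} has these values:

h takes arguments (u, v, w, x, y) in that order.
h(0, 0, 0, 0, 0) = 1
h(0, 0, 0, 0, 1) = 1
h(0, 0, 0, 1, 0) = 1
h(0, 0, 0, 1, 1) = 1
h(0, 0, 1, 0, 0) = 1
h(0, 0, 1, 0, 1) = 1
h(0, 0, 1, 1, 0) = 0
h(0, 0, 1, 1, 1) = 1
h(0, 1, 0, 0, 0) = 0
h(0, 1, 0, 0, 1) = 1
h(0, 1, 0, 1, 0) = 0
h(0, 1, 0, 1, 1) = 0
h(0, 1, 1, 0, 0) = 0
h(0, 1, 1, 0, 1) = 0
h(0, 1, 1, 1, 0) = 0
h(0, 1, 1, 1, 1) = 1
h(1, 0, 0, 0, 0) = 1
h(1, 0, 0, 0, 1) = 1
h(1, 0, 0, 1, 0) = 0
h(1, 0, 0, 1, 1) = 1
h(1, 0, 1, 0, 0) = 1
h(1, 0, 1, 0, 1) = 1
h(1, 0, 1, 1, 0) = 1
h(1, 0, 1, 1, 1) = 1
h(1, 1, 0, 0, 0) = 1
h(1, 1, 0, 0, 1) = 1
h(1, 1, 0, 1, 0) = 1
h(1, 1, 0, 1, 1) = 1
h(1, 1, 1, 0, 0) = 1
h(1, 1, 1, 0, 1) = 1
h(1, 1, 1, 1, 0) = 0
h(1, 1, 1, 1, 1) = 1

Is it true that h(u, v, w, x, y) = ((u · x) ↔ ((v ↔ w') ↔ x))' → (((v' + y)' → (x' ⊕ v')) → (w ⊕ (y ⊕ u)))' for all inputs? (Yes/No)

No

Check the formula against h row by row:
  u=0, v=0, w=0, x=0, y=0: formula gives 1, h = 1 ✓
  u=0, v=0, w=0, x=0, y=1: formula gives 0, but h = 1 ✗
A single disagreement suffices: at (0,0,0,0,1) they differ, so the formula does not compute h.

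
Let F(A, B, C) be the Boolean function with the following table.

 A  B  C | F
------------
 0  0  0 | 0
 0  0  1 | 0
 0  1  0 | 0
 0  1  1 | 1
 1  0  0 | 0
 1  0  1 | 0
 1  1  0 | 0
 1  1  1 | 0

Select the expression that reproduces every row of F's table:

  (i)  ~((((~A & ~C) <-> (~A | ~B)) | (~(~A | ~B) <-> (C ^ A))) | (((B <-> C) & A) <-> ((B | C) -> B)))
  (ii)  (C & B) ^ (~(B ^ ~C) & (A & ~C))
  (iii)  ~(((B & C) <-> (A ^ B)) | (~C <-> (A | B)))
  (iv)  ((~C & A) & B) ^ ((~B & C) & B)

i

(ii) fails at (1,1,0): the formula yields 1, F is 0.
(iii) fails at (0,1,1): the formula yields 0, F is 1.
(iv) fails at (0,1,1): the formula yields 0, F is 1.
Only (i) survives; checking it on all 8 rows confirms it matches F.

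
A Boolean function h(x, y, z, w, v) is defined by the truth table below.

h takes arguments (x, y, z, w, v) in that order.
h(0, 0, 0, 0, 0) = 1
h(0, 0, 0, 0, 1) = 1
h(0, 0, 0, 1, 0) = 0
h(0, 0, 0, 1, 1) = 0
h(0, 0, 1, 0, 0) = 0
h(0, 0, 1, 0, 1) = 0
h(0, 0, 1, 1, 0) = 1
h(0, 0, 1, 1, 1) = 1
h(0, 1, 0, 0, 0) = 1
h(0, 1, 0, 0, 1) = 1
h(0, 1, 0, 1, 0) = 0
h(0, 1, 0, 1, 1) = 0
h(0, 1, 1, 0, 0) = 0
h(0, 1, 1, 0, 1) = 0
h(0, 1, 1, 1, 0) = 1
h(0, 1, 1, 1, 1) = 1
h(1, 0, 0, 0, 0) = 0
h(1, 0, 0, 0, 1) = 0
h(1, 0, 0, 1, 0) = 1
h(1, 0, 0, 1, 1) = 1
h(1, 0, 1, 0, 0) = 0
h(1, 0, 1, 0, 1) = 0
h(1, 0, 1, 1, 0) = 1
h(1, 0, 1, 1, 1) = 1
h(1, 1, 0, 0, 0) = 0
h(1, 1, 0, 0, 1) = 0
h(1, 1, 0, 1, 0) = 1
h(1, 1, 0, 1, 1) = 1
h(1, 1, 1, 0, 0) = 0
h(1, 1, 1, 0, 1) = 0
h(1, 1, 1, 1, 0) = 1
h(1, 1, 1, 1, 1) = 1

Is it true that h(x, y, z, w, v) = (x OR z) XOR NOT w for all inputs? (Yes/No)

Check the formula against h row by row:
  x=0, y=0, z=0, w=0, v=0: formula gives 1, h = 1 ✓
  x=0, y=0, z=0, w=0, v=1: formula gives 1, h = 1 ✓
  x=0, y=0, z=0, w=1, v=0: formula gives 0, h = 0 ✓
  x=0, y=0, z=0, w=1, v=1: formula gives 0, h = 0 ✓
  … (the remaining 28 rows also agree.)
Every row agrees, so the formula is equivalent.

Yes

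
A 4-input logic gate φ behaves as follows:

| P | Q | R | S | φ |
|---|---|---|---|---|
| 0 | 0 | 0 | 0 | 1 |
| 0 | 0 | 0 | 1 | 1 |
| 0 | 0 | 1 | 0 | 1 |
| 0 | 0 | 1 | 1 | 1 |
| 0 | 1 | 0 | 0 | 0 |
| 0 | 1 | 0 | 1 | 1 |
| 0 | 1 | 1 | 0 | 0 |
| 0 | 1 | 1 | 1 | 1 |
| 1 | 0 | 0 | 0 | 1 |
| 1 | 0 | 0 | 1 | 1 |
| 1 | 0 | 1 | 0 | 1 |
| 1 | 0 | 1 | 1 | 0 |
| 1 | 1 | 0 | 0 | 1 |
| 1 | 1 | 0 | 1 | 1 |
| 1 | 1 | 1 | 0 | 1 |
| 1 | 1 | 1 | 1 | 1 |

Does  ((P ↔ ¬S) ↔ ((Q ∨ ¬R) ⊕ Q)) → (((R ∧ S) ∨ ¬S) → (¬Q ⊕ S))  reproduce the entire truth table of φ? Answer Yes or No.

Yes

Test each input against both φ and the formula:
  P=0, Q=0, R=0, S=0: formula gives 1, φ = 1 ✓
  P=0, Q=0, R=0, S=1: formula gives 1, φ = 1 ✓
  P=0, Q=0, R=1, S=0: formula gives 1, φ = 1 ✓
  P=0, Q=0, R=1, S=1: formula gives 1, φ = 1 ✓
  … (the remaining 12 rows also agree.)
Every row agrees, so the formula is equivalent.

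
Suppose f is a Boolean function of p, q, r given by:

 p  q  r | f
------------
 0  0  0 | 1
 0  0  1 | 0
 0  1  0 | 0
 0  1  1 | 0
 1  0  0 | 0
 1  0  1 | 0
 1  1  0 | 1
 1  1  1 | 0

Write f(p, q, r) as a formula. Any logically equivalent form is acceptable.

f=1 on 2 inputs: (0,0,0), (1,1,0). Reading each as a conjunction of literals (¬p·¬q·¬r, p·q·¬r) and taking the OR gives the canonical DNF.

f(p, q, r) = ((~p & ~q) & ~r) | ((p & q) & ~r)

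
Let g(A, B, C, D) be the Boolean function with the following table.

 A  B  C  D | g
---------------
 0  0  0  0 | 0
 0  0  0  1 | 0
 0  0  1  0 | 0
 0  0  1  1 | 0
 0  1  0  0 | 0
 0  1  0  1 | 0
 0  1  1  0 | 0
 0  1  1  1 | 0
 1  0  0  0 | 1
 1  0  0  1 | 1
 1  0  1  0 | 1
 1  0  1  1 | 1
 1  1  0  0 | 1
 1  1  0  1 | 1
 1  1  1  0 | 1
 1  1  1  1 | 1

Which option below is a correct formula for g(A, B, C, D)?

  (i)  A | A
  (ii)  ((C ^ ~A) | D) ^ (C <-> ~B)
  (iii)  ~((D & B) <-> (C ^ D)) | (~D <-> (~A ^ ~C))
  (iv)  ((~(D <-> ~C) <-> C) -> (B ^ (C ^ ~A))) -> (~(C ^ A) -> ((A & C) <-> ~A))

i

(ii) disagrees with g on (0,0,0,0) (formula → 1, table → 0); rule it out.
(iii) disagrees with g on (0,0,0,1) (formula → 1, table → 0); rule it out.
(iv) disagrees with g on (0,0,1,0) (formula → 1, table → 0); rule it out.
Only (i) survives; checking it on all 16 rows confirms it matches g.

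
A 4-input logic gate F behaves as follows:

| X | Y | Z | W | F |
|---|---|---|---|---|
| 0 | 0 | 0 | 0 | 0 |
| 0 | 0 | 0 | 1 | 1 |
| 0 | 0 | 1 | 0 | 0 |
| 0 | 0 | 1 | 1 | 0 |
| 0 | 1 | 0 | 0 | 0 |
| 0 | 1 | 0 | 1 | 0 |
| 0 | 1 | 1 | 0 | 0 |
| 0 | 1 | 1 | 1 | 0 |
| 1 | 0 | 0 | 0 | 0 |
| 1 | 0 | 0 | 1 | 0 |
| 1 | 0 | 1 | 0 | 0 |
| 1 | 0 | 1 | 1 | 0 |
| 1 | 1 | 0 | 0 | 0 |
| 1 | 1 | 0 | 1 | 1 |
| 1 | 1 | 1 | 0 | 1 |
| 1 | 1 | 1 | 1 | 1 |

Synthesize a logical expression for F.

Collect the rows where F=1 — (0,0,0,1), (1,1,0,1), (1,1,1,0), (1,1,1,1) — and write one minterm per row: ¬X·¬Y·¬Z·W, X·Y·¬Z·W, X·Y·Z·¬W, X·Y·Z·W. Their union (logical OR) reproduces the table exactly.

F(X, Y, Z, W) = (((((not X and not Y) and not Z) and W) or (((X and Y) and not Z) and W)) or (((X and Y) and Z) and not W)) or (((X and Y) and Z) and W)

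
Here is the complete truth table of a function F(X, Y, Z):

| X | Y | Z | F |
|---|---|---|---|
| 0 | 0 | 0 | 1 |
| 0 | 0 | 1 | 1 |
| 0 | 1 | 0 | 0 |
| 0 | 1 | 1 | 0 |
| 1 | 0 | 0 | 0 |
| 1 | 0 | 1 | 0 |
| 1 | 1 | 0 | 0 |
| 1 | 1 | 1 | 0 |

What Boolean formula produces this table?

F(X, Y, Z) = ((X' · Y') · Z') + ((X' · Y') · Z)

The 1-rows are (0,0,0), (0,0,1). Each contributes one minterm — ¬X·¬Y·¬Z; ¬X·¬Y·Z — and their disjunction is a sum-of-products form of F.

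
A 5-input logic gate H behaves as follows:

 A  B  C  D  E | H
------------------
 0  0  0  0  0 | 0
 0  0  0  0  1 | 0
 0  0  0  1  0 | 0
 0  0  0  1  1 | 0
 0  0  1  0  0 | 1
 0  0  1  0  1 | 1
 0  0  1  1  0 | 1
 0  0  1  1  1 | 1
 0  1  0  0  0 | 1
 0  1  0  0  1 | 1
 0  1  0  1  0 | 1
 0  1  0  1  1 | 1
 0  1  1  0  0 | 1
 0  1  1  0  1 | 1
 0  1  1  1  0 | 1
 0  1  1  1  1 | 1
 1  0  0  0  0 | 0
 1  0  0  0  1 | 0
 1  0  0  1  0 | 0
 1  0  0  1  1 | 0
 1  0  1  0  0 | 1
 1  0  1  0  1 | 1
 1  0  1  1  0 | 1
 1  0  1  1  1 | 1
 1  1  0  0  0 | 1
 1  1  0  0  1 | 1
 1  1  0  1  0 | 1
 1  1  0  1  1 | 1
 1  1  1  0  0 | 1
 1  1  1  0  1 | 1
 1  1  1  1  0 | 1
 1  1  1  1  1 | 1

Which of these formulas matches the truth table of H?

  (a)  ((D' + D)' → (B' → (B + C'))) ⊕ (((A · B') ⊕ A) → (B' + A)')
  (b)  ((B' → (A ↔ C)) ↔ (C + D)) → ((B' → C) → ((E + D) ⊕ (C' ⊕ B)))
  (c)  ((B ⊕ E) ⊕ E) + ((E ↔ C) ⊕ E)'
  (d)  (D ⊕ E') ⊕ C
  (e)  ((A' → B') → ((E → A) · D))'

(a) disagrees with H on (0,0,1,0,0) (formula → 0, table → 1); rule it out.
(b) disagrees with H on (0,0,0,0,0) (formula → 1, table → 0); rule it out.
(d) disagrees with H on (0,0,0,0,0) (formula → 1, table → 0); rule it out.
(e) disagrees with H on (0,0,0,0,0) (formula → 1, table → 0); rule it out.
That leaves (c). Evaluating it on every row reproduces the table of H exactly.

c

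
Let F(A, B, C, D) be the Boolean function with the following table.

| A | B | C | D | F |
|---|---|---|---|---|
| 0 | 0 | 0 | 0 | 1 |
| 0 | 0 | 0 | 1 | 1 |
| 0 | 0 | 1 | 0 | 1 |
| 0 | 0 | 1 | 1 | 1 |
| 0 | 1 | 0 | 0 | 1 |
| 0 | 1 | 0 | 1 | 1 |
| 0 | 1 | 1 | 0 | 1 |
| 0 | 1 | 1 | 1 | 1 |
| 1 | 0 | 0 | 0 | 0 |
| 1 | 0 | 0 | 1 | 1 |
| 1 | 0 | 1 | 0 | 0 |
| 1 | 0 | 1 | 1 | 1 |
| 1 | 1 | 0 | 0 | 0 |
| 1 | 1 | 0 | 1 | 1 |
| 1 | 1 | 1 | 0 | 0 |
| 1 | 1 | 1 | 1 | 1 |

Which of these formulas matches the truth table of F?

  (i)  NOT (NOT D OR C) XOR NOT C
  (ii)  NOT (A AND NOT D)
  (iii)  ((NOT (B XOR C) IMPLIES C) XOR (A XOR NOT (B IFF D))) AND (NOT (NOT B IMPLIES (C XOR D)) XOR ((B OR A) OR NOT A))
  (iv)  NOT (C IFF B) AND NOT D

(i) disagrees with F on (0,0,0,1) (formula → 0, table → 1); rule it out.
(iii) disagrees with F on (0,0,0,0) (formula → 0, table → 1); rule it out.
(iv) disagrees with F on (0,0,0,0) (formula → 0, table → 1); rule it out.
That leaves (ii). Evaluating it on every row reproduces the table of F exactly.

ii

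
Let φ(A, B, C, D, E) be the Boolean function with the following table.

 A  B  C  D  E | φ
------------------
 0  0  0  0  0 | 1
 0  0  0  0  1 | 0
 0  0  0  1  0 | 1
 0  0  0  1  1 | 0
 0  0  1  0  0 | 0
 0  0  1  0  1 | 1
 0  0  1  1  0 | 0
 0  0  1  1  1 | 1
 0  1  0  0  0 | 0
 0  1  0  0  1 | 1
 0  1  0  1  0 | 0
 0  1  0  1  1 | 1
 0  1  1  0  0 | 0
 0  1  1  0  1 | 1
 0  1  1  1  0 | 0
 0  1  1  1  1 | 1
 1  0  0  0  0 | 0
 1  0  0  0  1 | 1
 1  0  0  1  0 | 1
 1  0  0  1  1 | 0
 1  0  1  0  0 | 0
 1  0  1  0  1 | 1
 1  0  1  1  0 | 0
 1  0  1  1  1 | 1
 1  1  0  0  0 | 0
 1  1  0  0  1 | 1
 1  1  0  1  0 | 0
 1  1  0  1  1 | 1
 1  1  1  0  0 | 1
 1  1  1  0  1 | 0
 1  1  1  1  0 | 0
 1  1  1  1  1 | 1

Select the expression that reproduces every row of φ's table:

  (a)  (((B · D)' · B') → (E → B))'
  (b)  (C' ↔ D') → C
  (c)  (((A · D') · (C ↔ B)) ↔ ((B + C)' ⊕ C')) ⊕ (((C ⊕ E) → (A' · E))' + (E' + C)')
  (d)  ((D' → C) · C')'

(a) fails at (0,0,0,0,0): the formula yields 0, φ is 1.
(b) fails at (0,0,0,0,0): the formula yields 0, φ is 1.
(d) fails at (0,0,0,0,1): the formula yields 1, φ is 0.
(c) is the remaining candidate, and it agrees with φ on all 32 inputs.

c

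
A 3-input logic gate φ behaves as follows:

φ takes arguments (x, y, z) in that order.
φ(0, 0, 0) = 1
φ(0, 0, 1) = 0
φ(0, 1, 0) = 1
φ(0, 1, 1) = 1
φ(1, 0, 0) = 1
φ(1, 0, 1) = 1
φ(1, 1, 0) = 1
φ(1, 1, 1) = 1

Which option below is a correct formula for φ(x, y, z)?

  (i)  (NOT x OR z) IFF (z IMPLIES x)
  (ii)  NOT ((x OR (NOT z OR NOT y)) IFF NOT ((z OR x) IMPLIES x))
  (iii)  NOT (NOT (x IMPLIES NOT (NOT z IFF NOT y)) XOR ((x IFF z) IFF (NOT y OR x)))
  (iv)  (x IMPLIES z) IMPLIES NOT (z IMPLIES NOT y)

ii

(i): at (0,1,1) it gives 0, but φ = 1 — eliminated.
(iii): at (0,0,0) it gives 0, but φ = 1 — eliminated.
(iv): at (0,0,0) it gives 0, but φ = 1 — eliminated.
(ii) is the remaining candidate, and it agrees with φ on all 8 inputs.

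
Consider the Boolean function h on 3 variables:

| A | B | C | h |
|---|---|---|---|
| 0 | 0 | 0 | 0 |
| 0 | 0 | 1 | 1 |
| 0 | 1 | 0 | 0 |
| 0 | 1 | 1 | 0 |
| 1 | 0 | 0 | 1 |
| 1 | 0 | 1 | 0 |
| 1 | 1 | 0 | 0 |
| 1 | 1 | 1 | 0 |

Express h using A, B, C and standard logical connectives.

The 1-rows are (0,0,1), (1,0,0). Each contributes one minterm — ¬A·¬B·C; A·¬B·¬C — and their disjunction is a sum-of-products form of h.

h(A, B, C) = ((NOT A AND NOT B) AND C) OR ((A AND NOT B) AND NOT C)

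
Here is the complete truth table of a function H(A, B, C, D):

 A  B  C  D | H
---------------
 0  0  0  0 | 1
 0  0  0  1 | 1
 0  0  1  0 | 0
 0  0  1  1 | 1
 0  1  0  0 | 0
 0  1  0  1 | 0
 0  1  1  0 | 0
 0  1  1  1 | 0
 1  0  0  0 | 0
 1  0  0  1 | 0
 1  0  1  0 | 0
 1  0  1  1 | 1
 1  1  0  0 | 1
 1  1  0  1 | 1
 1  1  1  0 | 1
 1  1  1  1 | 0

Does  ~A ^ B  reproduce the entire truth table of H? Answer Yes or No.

No

Evaluate ~A ^ B on each row and compare to H:
  A=0, B=0, C=0, D=0: formula gives 1, H = 1 ✓
  A=0, B=0, C=0, D=1: formula gives 1, H = 1 ✓
  A=0, B=0, C=1, D=0: formula gives 1, but H = 0 ✗
Row (0,0,1,0) is a counterexample, so the formula is not equivalent to H.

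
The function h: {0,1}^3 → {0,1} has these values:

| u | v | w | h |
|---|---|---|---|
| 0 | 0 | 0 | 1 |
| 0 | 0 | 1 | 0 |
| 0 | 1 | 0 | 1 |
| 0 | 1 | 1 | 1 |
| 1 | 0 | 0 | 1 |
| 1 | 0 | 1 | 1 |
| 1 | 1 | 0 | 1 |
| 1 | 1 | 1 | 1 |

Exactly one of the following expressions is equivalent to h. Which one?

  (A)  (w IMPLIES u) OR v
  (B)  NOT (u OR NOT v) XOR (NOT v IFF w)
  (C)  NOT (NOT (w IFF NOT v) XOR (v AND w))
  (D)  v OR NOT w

(B): at (0,0,0) it gives 0, but h = 1 — eliminated.
(C): at (0,0,0) it gives 0, but h = 1 — eliminated.
(D): at (1,0,1) it gives 0, but h = 1 — eliminated.
(A) is the remaining candidate, and it agrees with h on all 8 inputs.

A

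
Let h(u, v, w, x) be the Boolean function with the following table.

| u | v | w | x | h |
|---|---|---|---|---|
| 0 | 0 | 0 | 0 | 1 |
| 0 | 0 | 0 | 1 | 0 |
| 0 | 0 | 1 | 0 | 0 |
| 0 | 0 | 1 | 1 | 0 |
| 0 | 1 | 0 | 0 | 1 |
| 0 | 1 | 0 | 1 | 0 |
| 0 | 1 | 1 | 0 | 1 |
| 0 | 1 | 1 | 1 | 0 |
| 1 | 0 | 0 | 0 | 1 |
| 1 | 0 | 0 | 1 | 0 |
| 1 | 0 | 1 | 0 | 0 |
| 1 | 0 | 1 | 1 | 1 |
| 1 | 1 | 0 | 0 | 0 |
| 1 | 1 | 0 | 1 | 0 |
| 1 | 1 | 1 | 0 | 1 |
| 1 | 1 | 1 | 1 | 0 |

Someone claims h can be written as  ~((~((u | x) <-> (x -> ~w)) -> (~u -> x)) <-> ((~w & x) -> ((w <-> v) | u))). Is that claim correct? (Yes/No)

No

Check the formula against h row by row:
  u=0, v=0, w=0, x=0: formula gives 1, h = 1 ✓
  u=0, v=0, w=0, x=1: formula gives 0, h = 0 ✓
  u=0, v=0, w=1, x=0: formula gives 1, but h = 0 ✗
A single disagreement suffices: at (0,0,1,0) they differ, so the formula does not compute h.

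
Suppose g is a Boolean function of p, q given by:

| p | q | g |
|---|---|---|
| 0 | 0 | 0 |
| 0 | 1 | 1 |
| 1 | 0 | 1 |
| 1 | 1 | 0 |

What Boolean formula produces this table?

The output is 1 exactly when an odd number of inputs are 1 — the 2-way XOR (parity).

g(p, q) = p ^ q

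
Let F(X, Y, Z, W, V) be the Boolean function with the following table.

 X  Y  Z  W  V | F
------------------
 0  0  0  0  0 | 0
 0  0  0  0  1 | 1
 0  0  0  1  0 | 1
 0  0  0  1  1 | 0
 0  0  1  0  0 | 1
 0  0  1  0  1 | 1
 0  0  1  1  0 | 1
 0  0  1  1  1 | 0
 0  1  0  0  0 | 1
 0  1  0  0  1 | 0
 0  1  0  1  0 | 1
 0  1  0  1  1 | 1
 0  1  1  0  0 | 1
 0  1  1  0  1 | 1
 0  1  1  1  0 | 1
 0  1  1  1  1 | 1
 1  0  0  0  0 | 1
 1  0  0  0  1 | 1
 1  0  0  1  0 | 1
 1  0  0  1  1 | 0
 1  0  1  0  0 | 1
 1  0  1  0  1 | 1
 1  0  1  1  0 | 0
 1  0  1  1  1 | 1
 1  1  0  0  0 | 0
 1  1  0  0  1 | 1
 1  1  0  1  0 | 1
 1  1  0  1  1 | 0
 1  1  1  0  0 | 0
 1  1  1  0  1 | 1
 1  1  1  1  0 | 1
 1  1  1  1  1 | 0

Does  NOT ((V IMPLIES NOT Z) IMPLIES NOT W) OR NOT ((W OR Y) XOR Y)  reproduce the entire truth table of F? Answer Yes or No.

No

Check the formula against F row by row:
  X=0, Y=0, Z=0, W=0, V=0: formula gives 1, but F = 0 ✗
A single disagreement suffices: at (0,0,0,0,0) they differ, so the formula does not compute F.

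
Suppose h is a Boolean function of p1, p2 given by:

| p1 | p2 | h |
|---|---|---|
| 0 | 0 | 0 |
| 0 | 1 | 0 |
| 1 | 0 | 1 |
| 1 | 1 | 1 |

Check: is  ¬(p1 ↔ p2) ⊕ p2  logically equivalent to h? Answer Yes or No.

Evaluate ¬(p1 ↔ p2) ⊕ p2 on each row and compare to h:
  p1=0, p2=0: formula gives 0, h = 0 ✓
  p1=0, p2=1: formula gives 0, h = 0 ✓
  p1=1, p2=0: formula gives 1, h = 1 ✓
  p1=1, p2=1: formula gives 1, h = 1 ✓
All 4 rows match — the expression computes h exactly.

Yes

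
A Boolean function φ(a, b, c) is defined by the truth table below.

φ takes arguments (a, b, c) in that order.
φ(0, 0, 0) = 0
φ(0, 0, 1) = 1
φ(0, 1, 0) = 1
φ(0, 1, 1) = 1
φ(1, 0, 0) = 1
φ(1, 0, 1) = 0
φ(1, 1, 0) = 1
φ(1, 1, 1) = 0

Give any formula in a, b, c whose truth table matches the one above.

φ(a, b, c) = ~((((~a & ~b) & ~c) | ((a & ~b) & c)) | ((a & b) & c))

There are just 3 zero rows: (0,0,0), (1,0,1), (1,1,1). Their minterms are ¬a·¬b·¬c, a·¬b·c, a·b·c; the OR of those covers precisely the 0-outputs, and negating it yields φ.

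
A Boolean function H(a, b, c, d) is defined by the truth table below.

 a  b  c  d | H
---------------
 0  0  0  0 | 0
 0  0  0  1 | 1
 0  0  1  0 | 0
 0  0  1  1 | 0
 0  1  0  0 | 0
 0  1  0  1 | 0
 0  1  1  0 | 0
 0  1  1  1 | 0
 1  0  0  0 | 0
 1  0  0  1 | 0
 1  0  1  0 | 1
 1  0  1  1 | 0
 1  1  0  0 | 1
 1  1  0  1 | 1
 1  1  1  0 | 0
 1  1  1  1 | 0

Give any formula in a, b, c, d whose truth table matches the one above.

H(a, b, c, d) = (((((NOT a AND NOT b) AND NOT c) AND d) OR (((a AND NOT b) AND c) AND NOT d)) OR (((a AND b) AND NOT c) AND NOT d)) OR (((a AND b) AND NOT c) AND d)

The 1-rows are (0,0,0,1), (1,0,1,0), (1,1,0,0), (1,1,0,1). Each contributes one minterm — ¬a·¬b·¬c·d; a·¬b·c·¬d; a·b·¬c·¬d; a·b·¬c·d — and their disjunction is a sum-of-products form of H.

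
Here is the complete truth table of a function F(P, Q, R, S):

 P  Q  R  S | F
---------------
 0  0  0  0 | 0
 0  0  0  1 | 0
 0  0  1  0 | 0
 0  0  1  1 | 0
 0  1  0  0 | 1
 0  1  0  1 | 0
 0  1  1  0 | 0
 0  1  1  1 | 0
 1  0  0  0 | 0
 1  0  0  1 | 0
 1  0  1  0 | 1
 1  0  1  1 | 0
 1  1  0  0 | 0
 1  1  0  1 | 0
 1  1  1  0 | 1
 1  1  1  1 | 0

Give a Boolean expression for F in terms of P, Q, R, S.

F(P, Q, R, S) = ((((~P & Q) & ~R) & ~S) | (((P & ~Q) & R) & ~S)) | (((P & Q) & R) & ~S)

Collect the rows where F=1 — (0,1,0,0), (1,0,1,0), (1,1,1,0) — and write one minterm per row: ¬P·Q·¬R·¬S, P·¬Q·R·¬S, P·Q·R·¬S. Their union (logical OR) reproduces the table exactly.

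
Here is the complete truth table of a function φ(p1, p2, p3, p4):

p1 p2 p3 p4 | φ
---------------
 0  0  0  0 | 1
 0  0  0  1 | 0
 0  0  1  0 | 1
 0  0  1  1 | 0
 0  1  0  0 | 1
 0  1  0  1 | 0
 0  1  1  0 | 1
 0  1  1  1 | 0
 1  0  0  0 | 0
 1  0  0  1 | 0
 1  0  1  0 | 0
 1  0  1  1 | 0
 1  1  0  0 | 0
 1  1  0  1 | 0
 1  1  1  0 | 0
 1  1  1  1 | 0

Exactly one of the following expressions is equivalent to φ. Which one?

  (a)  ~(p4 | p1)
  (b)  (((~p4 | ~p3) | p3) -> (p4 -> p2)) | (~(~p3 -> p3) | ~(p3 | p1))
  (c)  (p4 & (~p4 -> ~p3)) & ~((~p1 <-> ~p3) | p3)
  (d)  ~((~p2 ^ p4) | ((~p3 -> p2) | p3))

(b) fails at (0,0,0,1): the formula yields 1, φ is 0.
(c) fails at (0,0,0,0): the formula yields 0, φ is 1.
(d) fails at (0,0,0,0): the formula yields 0, φ is 1.
(a) is the remaining candidate, and it agrees with φ on all 16 inputs.

a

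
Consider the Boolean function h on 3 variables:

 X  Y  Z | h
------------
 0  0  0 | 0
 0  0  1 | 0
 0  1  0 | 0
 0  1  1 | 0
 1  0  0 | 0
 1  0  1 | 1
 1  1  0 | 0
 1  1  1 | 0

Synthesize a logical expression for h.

Only row (1,0,1) gives 1. That row's minterm X·¬Y·Z is h directly.

h(X, Y, Z) = (X AND NOT Y) AND Z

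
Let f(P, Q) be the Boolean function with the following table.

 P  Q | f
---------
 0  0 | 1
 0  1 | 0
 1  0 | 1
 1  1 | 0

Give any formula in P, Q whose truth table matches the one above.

The output is the negation of Q.

f(P, Q) = Q'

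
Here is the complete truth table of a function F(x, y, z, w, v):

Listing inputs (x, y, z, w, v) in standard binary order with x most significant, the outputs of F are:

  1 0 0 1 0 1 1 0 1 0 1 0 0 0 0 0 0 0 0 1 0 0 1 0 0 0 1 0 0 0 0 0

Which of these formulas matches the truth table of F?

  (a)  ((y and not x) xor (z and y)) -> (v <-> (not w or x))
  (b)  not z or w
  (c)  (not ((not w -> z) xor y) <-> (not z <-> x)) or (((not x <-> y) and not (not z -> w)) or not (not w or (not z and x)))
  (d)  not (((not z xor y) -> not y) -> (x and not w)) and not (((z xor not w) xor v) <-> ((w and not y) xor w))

(a): at (0,0,0,0,1) it gives 1, but F = 0 — eliminated.
(b): at (0,0,0,0,1) it gives 1, but F = 0 — eliminated.
(c): at (0,0,0,0,0) it gives 0, but F = 1 — eliminated.
Only (d) survives; checking it on all 32 rows confirms it matches F.

d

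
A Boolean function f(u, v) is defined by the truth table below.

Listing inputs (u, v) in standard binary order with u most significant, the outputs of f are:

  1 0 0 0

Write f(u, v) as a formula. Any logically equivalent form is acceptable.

f(u, v) = not (u or v)

The output is 1 only when every input is 0 — NOR of all inputs.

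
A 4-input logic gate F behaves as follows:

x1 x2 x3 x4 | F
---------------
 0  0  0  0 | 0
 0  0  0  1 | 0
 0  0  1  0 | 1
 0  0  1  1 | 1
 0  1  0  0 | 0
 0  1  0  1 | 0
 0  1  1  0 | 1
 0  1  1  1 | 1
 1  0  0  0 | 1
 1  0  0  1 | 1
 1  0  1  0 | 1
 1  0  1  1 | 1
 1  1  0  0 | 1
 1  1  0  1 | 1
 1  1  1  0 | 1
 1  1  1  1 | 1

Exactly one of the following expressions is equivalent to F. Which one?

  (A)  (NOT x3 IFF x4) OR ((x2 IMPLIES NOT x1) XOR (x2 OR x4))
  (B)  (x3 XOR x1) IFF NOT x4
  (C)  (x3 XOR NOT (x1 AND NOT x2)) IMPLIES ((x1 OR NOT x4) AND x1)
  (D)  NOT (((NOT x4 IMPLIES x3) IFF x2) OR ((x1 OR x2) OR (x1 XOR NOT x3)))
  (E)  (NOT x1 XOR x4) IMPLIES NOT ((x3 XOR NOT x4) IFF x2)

(A) disagrees with F on (0,0,0,0) (formula → 1, table → 0); rule it out.
(B) disagrees with F on (0,0,0,1) (formula → 1, table → 0); rule it out.
(D) disagrees with F on (0,1,1,0) (formula → 0, table → 1); rule it out.
(E) disagrees with F on (0,0,0,0) (formula → 1, table → 0); rule it out.
That leaves (C). Evaluating it on every row reproduces the table of F exactly.

C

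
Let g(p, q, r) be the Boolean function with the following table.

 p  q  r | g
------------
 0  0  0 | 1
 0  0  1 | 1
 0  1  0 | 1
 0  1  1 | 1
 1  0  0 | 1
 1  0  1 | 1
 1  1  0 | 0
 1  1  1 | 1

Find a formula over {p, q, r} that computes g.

Only row (1,1,0) gives 0. So g is 1 everywhere except there — the complement of the minterm p·q·¬r.

g(p, q, r) = NOT ((p AND q) AND NOT r)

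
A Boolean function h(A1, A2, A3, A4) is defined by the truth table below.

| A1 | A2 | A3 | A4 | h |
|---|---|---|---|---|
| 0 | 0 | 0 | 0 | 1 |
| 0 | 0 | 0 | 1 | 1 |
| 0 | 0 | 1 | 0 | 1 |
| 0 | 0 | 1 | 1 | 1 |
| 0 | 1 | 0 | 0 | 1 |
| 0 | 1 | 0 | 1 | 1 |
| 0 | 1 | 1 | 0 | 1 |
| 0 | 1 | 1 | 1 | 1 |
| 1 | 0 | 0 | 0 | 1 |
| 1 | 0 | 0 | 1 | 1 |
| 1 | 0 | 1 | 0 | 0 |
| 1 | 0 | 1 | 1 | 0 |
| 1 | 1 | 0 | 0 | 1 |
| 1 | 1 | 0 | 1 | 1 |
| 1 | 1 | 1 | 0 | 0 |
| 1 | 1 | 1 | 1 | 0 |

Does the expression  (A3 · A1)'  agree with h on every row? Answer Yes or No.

Yes

Test each input against both h and the formula:
  A1=0, A2=0, A3=0, A4=0: formula gives 1, h = 1 ✓
  A1=0, A2=0, A3=0, A4=1: formula gives 1, h = 1 ✓
  A1=0, A2=0, A3=1, A4=0: formula gives 1, h = 1 ✓
  A1=0, A2=0, A3=1, A4=1: formula gives 1, h = 1 ✓
  … (the remaining 12 rows also agree.)
No disagreement on any input; they are logically equivalent.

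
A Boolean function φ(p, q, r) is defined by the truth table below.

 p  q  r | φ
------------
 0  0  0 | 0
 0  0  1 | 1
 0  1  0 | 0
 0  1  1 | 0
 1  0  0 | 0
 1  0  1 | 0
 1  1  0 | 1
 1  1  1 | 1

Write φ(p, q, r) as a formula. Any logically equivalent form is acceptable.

Collect the rows where φ=1 — (0,0,1), (1,1,0), (1,1,1) — and write one minterm per row: ¬p·¬q·r, p·q·¬r, p·q·r. Their union (logical OR) reproduces the table exactly.

φ(p, q, r) = (((~p & ~q) & r) | ((p & q) & ~r)) | ((p & q) & r)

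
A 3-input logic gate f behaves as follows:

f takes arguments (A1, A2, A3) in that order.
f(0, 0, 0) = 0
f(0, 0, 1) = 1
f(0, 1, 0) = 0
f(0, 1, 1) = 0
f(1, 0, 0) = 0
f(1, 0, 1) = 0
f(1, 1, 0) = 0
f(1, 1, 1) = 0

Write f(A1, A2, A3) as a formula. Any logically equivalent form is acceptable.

f(A1, A2, A3) = (NOT A1 AND NOT A2) AND A3

Only row (0,0,1) gives 1. That row's minterm ¬A1·¬A2·A3 is f directly.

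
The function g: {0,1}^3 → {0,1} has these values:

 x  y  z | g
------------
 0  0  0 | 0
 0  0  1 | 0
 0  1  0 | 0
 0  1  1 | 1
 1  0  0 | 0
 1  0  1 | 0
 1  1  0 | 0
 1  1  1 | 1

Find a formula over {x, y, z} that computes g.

g(x, y, z) = ((~x & y) & z) | ((x & y) & z)

g=1 on 2 inputs: (0,1,1), (1,1,1). Reading each as a conjunction of literals (¬x·y·z, x·y·z) and taking the OR gives the canonical DNF.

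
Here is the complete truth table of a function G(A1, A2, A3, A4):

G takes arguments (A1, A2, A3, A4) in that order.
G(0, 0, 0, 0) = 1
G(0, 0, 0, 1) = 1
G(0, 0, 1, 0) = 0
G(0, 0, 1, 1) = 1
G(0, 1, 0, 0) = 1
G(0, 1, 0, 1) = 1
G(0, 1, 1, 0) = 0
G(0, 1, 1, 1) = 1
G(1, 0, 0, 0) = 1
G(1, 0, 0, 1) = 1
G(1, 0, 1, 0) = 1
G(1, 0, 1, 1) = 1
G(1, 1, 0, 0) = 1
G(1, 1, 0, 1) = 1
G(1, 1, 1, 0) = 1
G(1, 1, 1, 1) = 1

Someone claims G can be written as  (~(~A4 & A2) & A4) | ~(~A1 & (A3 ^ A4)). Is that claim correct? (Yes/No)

Yes

Check the formula against G row by row:
  A1=0, A2=0, A3=0, A4=0: formula gives 1, G = 1 ✓
  A1=0, A2=0, A3=0, A4=1: formula gives 1, G = 1 ✓
  A1=0, A2=0, A3=1, A4=0: formula gives 0, G = 0 ✓
  A1=0, A2=0, A3=1, A4=1: formula gives 1, G = 1 ✓
  … (the remaining 12 rows also agree.)
All 16 rows match — the expression computes G exactly.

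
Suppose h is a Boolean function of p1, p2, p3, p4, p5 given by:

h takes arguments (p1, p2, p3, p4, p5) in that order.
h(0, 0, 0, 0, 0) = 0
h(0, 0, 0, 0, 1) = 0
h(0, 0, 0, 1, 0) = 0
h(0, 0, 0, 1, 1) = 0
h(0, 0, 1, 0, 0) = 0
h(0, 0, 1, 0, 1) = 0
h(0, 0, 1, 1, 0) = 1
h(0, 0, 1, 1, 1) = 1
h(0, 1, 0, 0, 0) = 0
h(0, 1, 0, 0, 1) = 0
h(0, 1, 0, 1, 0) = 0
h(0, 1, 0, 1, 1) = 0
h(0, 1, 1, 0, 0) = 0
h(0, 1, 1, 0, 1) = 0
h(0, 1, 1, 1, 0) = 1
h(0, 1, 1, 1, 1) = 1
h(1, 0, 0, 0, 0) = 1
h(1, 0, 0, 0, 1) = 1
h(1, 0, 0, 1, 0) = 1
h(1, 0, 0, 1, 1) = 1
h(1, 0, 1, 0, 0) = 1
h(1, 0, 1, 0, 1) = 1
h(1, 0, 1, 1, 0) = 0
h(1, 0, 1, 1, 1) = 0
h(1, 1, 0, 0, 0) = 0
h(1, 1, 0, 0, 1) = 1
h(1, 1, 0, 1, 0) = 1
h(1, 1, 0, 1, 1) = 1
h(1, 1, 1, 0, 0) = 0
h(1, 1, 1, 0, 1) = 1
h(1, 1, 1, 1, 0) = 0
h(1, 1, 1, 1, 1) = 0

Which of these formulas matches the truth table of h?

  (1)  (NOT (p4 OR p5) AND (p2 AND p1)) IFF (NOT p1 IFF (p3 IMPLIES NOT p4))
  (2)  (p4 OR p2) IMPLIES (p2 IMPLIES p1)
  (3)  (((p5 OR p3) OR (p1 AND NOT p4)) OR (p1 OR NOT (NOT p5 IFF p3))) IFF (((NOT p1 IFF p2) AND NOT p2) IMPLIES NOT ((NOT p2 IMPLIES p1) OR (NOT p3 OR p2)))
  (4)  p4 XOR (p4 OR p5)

(2) fails at (0,0,0,0,0): the formula yields 1, h is 0.
(3) fails at (0,0,0,0,0): the formula yields 1, h is 0.
(4) fails at (0,0,0,0,1): the formula yields 1, h is 0.
That leaves (1). Evaluating it on every row reproduces the table of h exactly.

1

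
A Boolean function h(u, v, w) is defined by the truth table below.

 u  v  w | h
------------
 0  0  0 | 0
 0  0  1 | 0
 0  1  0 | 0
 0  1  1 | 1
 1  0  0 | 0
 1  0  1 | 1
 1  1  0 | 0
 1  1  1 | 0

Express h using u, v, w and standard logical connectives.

The 1-rows are (0,1,1), (1,0,1). Each contributes one minterm — ¬u·v·w; u·¬v·w — and their disjunction is a sum-of-products form of h.

h(u, v, w) = ((not u and v) and w) or ((u and not v) and w)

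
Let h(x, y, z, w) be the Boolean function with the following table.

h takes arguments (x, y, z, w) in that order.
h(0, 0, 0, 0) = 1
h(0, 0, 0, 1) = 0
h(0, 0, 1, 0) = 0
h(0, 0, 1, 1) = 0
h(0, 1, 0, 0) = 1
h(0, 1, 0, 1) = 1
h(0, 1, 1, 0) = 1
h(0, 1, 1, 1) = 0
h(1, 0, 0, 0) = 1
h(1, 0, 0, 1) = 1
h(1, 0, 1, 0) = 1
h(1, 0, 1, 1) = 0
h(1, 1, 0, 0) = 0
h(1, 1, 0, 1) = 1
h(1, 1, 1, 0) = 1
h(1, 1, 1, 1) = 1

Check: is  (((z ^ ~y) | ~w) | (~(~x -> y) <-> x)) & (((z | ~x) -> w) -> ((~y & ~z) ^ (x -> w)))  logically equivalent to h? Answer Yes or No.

No

Evaluate (((z ^ ~y) | ~w) | (~(~x -> y) <-> x)) & (((z | ~x) -> w) -> ((~y & ~z) ^ (x -> w))) on each row and compare to h:
  x=0, y=0, z=0, w=0: formula gives 1, h = 1 ✓
  x=0, y=0, z=0, w=1: formula gives 0, h = 0 ✓
  x=0, y=0, z=1, w=0: formula gives 1, but h = 0 ✗
Row (0,0,1,0) is a counterexample, so the formula is not equivalent to h.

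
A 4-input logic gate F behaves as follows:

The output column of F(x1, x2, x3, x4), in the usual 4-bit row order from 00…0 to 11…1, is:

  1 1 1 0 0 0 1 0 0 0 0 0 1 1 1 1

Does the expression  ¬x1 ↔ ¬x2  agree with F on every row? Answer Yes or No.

No

Test each input against both F and the formula:
  x1=0, x2=0, x3=0, x4=0: formula gives 1, F = 1 ✓
  x1=0, x2=0, x3=0, x4=1: formula gives 1, F = 1 ✓
  x1=0, x2=0, x3=1, x4=0: formula gives 1, F = 1 ✓
  x1=0, x2=0, x3=1, x4=1: formula gives 1, but F = 0 ✗
A single disagreement suffices: at (0,0,1,1) they differ, so the formula does not compute F.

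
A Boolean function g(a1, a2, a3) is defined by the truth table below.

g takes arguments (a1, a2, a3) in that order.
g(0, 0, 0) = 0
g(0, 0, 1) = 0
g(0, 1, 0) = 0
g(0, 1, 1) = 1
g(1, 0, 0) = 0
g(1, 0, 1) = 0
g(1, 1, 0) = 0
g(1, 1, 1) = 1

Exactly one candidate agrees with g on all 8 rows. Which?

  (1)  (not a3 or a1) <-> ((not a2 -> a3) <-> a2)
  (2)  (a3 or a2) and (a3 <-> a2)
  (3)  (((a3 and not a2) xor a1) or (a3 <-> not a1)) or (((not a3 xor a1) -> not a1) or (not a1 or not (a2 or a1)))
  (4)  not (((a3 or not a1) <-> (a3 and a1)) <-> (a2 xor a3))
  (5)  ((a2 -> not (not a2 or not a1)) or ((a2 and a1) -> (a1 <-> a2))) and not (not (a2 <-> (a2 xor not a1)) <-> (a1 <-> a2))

(1) fails at (0,0,0): the formula yields 1, g is 0.
(3) fails at (0,0,0): the formula yields 1, g is 0.
(4) fails at (0,0,1): the formula yields 1, g is 0.
(5) fails at (0,1,0): the formula yields 1, g is 0.
(2) is the remaining candidate, and it agrees with g on all 8 inputs.

2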